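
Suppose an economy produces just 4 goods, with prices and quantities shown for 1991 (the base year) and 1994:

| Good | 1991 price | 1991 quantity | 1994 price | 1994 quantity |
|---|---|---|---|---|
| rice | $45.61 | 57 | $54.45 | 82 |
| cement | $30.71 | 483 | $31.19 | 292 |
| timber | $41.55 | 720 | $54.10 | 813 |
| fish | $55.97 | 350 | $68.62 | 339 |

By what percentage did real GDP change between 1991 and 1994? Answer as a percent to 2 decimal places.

Real GDP 1991 = Nominal GDP 1991 = 45.61·57 + 30.71·483 + 41.55·720 + 55.97·350 = 66938.20.
Real GDP 1994 (at 1991 prices) = 45.61·82 + 30.71·292 + 41.55·813 + 55.97·339 = 65461.32.
Real growth = 65461.32/66938.20 − 1 = -0.0221.

-2.21%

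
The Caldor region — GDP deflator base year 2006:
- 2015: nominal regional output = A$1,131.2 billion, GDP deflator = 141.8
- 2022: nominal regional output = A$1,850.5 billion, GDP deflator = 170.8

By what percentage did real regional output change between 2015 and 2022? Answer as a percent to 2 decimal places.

35.81%

Deflate each year: 2015 → 1131.2/1.418 = 797.74; 2022 → 1850.5/1.708 = 1083.43.
So real regional output changed by 1083.43/797.74 − 1 = 0.3581, i.e. 35.81%.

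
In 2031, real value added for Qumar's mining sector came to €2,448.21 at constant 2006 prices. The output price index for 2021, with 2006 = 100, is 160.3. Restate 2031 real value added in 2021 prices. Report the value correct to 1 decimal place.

€3,924.5

Real value added in 2021 prices = Real value added in 2006 prices × (P_2021/P_2006) = 2448.21 × 1.603 = 3924.48.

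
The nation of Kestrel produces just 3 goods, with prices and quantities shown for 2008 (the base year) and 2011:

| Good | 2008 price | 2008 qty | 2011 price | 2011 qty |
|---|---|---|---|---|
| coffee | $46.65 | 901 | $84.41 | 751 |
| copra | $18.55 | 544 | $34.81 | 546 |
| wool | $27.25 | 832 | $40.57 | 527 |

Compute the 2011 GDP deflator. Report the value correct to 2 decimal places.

174.35

Nominal GDP 2011 = 84.41·751 + 34.81·546 + 40.57·527 = 103778.56.
Real GDP 2011 (at 2008 prices) = 46.65·751 + 18.55·546 + 27.25·527 = 59523.20.
Deflator = Nominal/Real × 100 = 103778.56/59523.20 × 100 = 174.350.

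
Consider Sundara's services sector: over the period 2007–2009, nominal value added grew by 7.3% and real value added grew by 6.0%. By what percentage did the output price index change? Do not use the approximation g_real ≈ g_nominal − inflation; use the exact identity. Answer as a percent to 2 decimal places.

(1 + g_nom) = (1 + g_real)(1 + π), so π = 1.0730 / 1.0600 − 1 = 0.01226.

1.23%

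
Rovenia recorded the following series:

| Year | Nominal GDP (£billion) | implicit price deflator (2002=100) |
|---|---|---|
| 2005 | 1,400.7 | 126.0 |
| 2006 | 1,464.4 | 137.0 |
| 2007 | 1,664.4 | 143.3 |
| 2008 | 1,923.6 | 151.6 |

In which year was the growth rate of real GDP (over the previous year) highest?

2006: real = 1464.4/1.370 = 1068.91; growth vs 2005 (1111.67) = -3.85%.
2007: real = 1664.4/1.433 = 1161.48; growth vs 2006 (1068.91) = 8.66%.
2008: real = 1923.6/1.516 = 1268.87; growth vs 2007 (1161.48) = 9.25%.

2008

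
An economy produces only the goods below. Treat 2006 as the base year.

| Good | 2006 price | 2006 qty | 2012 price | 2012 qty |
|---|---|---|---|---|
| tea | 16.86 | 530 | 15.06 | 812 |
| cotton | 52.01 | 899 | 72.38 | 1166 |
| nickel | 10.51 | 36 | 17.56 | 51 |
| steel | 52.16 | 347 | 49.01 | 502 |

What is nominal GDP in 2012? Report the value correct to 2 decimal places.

Nominal GDP 2012 = Σ (p_2012 × q_2012) = 15.06·812 + 72.38·1166 + 17.56·51 + 49.01·502 = 122122.38.

122122.38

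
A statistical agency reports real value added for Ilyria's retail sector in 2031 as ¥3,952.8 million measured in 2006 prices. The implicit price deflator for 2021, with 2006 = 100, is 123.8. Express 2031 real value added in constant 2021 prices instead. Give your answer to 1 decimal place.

¥4,893.6 million

Real value added in 2021 prices = Real value added in 2006 prices × (P_2021/P_2006) = 3952.8 × 1.238 = 4893.57.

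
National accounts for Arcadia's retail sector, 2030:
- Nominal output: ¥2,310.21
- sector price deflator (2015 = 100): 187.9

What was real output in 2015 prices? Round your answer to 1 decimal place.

Real output = Nominal / (sector price deflator/100) = 2310.21 / 1.879 = 1229.49.

¥1,229.5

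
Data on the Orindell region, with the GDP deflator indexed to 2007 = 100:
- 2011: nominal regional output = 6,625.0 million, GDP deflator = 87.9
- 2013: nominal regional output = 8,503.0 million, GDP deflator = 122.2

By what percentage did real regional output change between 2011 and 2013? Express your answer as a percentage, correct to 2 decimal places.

Real regional output 2011 = 6625.0 / 0.879 = 7536.97.
Real regional output 2013 = 8503.0 / 1.222 = 6958.27.
Real growth = 6958.27 / 7536.97 − 1 = -0.0768.

-7.68%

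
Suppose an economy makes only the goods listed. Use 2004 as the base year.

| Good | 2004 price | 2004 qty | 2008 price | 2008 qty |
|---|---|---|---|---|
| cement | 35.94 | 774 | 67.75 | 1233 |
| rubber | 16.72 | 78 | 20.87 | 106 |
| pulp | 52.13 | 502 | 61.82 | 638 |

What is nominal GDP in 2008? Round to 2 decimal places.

125189.13

Nominal GDP 2008 = Σ (p_2008 × q_2008) = 67.75·1233 + 20.87·106 + 61.82·638 = 125189.13.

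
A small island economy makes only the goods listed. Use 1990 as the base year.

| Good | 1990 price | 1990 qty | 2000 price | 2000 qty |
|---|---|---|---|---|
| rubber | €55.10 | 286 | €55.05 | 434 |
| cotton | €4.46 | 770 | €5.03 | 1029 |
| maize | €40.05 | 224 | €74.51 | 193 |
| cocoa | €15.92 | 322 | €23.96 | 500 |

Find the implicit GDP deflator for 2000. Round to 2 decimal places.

125.42

Nominal GDP 2000 = 55.05·434 + 5.03·1029 + 74.51·193 + 23.96·500 = 55428.00.
Real GDP 2000 (at 1990 prices) = 55.10·434 + 4.46·1029 + 40.05·193 + 15.92·500 = 44192.39.
Deflator = Nominal/Real × 100 = 55428.00/44192.39 × 100 = 125.424.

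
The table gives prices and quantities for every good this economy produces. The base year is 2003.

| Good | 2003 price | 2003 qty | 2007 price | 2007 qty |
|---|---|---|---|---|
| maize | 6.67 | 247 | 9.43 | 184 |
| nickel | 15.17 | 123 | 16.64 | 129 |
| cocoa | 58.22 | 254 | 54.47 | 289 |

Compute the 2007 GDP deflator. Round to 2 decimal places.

98.07

Nominal GDP 2007 = 9.43·184 + 16.64·129 + 54.47·289 = 19623.51.
Real GDP 2007 (at 2003 prices) = 6.67·184 + 15.17·129 + 58.22·289 = 20009.79.
Deflator = Nominal/Real × 100 = 19623.51/20009.79 × 100 = 98.070.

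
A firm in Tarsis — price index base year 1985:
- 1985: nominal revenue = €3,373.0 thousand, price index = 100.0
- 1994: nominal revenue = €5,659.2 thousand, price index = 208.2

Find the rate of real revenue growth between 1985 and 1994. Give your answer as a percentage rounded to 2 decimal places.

Real revenue 1985 = 3373.0 / 1.000 = 3373.00.
Real revenue 1994 = 5659.2 / 2.082 = 2718.16.
Real growth = 2718.16 / 3373.00 − 1 = -0.1941.

-19.41%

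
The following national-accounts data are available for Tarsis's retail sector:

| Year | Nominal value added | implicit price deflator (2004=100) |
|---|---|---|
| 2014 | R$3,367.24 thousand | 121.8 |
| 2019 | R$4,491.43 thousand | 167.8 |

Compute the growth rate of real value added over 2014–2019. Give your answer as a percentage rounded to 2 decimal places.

-3.18%

Deflate each year: 2014 → 3367.24/1.218 = 2764.56; 2019 → 4491.43/1.678 = 2676.66.
So real value added changed by 2676.66/2764.56 − 1 = -0.0318, i.e. -3.18%.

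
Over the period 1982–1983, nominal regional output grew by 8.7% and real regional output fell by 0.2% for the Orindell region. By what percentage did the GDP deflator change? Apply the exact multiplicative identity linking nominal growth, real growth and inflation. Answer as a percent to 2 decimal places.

8.92%

(1 + g_nom) = (1 + g_real)(1 + π), so π = 1.0870 / 0.9980 − 1 = 0.08918.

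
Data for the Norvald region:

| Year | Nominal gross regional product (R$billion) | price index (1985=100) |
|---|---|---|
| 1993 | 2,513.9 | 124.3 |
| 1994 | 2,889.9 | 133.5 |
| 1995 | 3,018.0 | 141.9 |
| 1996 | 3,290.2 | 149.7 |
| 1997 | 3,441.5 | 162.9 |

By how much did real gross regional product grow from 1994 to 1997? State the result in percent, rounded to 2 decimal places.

-2.41%

Real gross regional product 1994 = 2889.9/1.335 = 2164.72.
Real gross regional product 1997 = 3441.5/1.629 = 2112.65.
Change = 2112.65/2164.72 − 1 = -0.0241.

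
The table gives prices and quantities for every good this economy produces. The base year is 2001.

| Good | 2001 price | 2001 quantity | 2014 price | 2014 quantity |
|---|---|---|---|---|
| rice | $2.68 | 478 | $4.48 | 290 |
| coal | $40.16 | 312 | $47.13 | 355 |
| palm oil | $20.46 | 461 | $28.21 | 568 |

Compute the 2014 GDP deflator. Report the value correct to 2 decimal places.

127.76

Nominal GDP 2014 = 4.48·290 + 47.13·355 + 28.21·568 = 34053.63.
Real GDP 2014 (at 2001 prices) = 2.68·290 + 40.16·355 + 20.46·568 = 26655.28.
Deflator = Nominal/Real × 100 = 34053.63/26655.28 × 100 = 127.756.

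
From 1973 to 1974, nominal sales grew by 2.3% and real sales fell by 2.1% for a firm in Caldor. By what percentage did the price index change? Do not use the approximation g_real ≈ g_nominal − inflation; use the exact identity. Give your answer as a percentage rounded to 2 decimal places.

4.49%

(1 + g_nom) = (1 + g_real)(1 + π), so π = 1.0230 / 0.9790 − 1 = 0.04494.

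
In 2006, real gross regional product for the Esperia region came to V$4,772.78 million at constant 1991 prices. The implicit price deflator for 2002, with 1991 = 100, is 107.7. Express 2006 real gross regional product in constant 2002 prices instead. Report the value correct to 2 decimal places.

Real gross regional product in 2002 prices = Real gross regional product in 1991 prices × (P_2002/P_1991) = 4772.78 × 1.077 = 5140.28.

V$5,140.28 million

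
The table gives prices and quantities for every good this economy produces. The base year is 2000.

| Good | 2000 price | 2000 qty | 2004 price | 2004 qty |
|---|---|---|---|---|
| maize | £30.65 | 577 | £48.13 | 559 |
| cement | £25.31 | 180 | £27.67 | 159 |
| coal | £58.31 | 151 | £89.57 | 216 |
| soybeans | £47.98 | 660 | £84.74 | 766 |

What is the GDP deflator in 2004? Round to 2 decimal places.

163.91

Nominal GDP 2004 = 48.13·559 + 27.67·159 + 89.57·216 + 84.74·766 = 115562.16.
Real GDP 2004 (at 2000 prices) = 30.65·559 + 25.31·159 + 58.31·216 + 47.98·766 = 70505.28.
Deflator = Nominal/Real × 100 = 115562.16/70505.28 × 100 = 163.906.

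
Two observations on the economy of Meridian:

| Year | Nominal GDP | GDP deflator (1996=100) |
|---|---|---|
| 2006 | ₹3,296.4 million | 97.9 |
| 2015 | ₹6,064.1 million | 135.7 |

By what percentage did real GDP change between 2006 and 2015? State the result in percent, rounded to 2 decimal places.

Real GDP 2006 = 3296.4 / 0.979 = 3367.11.
Real GDP 2015 = 6064.1 / 1.357 = 4468.75.
Real growth = 4468.75 / 3367.11 − 1 = 0.3272.

32.72%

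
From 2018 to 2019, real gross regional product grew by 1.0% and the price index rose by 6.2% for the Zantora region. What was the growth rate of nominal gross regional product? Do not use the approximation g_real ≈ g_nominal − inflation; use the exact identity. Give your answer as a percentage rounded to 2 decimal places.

7.26%

(1 + g_nom) = (1 + g_real)(1 + π) = 1.0100 × 1.0620 = 1.07262.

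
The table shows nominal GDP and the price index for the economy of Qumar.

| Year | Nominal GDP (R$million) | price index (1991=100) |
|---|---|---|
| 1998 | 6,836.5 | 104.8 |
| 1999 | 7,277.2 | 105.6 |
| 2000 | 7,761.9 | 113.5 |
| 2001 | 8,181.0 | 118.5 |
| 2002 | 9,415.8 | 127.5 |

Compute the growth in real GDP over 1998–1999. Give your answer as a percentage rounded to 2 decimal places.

Real GDP 1998 = 6836.5/1.048 = 6523.38.
Real GDP 1999 = 7277.2/1.056 = 6891.29.
Change = 6891.29/6523.38 − 1 = 0.0564.

5.64%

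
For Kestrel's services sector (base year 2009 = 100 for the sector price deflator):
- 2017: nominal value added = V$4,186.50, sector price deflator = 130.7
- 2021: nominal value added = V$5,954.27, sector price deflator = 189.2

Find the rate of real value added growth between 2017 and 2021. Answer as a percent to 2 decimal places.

Real value added 2017 = 4186.50 / 1.307 = 3203.14.
Real value added 2021 = 5954.27 / 1.892 = 3147.08.
Real growth = 3147.08 / 3203.14 − 1 = -0.0175.

-1.75%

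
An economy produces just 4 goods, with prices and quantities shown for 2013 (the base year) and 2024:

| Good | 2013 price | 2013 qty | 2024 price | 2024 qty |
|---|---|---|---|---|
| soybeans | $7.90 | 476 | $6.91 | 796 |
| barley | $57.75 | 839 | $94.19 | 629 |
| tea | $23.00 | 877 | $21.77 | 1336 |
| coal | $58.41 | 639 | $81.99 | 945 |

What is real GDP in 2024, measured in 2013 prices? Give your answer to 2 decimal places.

Real GDP 2024 = Σ (p_2013 × q_2024) = 7.90·796 + 57.75·629 + 23.00·1336 + 58.41·945 = 128538.60.

$128538.60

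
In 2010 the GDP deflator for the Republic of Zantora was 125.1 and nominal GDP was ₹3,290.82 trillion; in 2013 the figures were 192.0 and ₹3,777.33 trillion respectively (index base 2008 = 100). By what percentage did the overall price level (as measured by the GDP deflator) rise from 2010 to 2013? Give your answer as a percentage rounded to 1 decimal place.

Price-level change = 192.0 / 125.1 − 1 = 0.5348.

53.5%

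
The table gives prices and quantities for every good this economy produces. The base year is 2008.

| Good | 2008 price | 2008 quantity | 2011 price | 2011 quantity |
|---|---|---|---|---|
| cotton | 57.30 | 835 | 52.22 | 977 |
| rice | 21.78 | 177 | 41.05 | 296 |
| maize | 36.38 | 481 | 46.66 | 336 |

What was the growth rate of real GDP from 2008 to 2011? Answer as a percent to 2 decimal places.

Real GDP 2008 = Nominal GDP 2008 = 57.30·835 + 21.78·177 + 36.38·481 = 69199.34.
Real GDP 2011 (at 2008 prices) = 57.30·977 + 21.78·296 + 36.38·336 = 74652.66.
Real growth = 74652.66/69199.34 − 1 = 0.0788.

7.88%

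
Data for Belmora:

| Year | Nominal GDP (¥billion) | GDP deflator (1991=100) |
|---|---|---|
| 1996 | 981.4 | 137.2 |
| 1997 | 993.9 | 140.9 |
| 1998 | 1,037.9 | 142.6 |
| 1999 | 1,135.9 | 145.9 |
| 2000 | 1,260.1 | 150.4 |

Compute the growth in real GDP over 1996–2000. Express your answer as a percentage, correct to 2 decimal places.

Real GDP 1996 = 981.4/1.372 = 715.31.
Real GDP 2000 = 1260.1/1.504 = 837.83.
Change = 837.83/715.31 − 1 = 0.1713.

17.13%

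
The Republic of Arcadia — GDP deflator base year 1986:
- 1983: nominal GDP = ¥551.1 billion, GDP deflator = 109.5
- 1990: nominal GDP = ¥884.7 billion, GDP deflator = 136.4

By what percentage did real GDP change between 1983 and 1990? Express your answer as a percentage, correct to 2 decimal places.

Deflate each year: 1983 → 551.1/1.095 = 503.29; 1990 → 884.7/1.364 = 648.61.
So real GDP changed by 648.61/503.29 − 1 = 0.2887, i.e. 28.87%.

28.87%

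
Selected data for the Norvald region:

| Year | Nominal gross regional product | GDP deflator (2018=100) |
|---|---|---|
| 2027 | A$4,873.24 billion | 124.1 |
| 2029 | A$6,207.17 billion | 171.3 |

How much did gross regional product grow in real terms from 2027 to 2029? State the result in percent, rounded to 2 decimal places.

-7.72%

Real gross regional product 2027 = 4873.24 / 1.241 = 3926.87.
Real gross regional product 2029 = 6207.17 / 1.713 = 3623.57.
Real growth = 3623.57 / 3926.87 − 1 = -0.0772.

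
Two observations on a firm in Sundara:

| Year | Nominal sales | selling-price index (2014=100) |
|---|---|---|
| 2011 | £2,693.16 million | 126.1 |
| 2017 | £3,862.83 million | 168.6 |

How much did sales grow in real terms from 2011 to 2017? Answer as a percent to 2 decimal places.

Deflate each year: 2011 → 2693.16/1.261 = 2135.73; 2017 → 3862.83/1.686 = 2291.12.
So real sales changed by 2291.12/2135.73 − 1 = 0.0728, i.e. 7.28%.

7.28%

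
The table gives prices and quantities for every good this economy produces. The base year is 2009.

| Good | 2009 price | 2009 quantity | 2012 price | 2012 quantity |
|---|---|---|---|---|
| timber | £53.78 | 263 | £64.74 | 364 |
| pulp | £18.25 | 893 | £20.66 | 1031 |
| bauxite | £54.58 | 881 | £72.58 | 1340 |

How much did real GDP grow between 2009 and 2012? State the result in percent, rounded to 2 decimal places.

Real GDP 2009 = Nominal GDP 2009 = 53.78·263 + 18.25·893 + 54.58·881 = 78526.37.
Real GDP 2012 (at 2009 prices) = 53.78·364 + 18.25·1031 + 54.58·1340 = 111528.87.
Real growth = 111528.87/78526.37 − 1 = 0.4203.

42.03%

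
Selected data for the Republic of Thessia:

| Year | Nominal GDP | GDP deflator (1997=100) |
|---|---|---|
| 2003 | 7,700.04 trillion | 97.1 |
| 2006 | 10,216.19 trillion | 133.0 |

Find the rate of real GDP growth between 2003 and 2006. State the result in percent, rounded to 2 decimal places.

-3.14%

Real GDP 2003 = 7700.04 / 0.971 = 7930.01.
Real GDP 2006 = 10216.19 / 1.330 = 7681.35.
Real growth = 7681.35 / 7930.01 − 1 = -0.0314.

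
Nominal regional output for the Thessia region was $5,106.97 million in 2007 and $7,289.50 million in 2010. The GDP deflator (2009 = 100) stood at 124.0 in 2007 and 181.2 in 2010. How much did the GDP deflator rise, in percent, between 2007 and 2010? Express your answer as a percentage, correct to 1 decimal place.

Price-level change = 181.2 / 124.0 − 1 = 0.4613.

46.1%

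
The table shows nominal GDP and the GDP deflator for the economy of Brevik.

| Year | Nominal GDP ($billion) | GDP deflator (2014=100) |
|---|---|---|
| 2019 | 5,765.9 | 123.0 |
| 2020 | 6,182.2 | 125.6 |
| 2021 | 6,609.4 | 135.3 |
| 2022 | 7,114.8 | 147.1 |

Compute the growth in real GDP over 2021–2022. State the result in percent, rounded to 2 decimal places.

-0.99%

Real GDP 2021 = 6609.4/1.353 = 4885.00.
Real GDP 2022 = 7114.8/1.471 = 4836.71.
Change = 4836.71/4885.00 − 1 = -0.0099.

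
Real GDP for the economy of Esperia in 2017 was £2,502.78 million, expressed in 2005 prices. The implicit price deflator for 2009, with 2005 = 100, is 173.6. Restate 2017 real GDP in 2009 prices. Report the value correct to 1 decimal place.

£4,344.8 million

Real GDP in 2009 prices = Real GDP in 2005 prices × (P_2009/P_2005) = 2502.78 × 1.736 = 4344.83.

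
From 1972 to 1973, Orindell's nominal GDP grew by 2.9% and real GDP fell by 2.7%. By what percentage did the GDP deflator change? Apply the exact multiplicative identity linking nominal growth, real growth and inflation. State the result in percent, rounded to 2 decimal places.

(1 + g_nom) = (1 + g_real)(1 + π), so π = 1.0290 / 0.9730 − 1 = 0.05755.

5.76%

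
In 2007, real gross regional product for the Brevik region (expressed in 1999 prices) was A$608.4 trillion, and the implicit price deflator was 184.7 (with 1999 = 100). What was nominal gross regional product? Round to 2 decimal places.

A$1,123.71 trillion

Nominal gross regional product = Real × (implicit price deflator/100) = 608.4 × 1.847 = 1123.71.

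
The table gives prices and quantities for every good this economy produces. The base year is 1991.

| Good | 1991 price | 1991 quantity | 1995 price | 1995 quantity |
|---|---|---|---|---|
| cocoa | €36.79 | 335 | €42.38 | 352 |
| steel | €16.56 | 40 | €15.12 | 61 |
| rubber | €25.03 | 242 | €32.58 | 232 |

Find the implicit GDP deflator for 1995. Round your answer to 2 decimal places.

118.37

Nominal GDP 1995 = 42.38·352 + 15.12·61 + 32.58·232 = 23398.64.
Real GDP 1995 (at 1991 prices) = 36.79·352 + 16.56·61 + 25.03·232 = 19767.20.
Deflator = Nominal/Real × 100 = 23398.64/19767.20 × 100 = 118.371.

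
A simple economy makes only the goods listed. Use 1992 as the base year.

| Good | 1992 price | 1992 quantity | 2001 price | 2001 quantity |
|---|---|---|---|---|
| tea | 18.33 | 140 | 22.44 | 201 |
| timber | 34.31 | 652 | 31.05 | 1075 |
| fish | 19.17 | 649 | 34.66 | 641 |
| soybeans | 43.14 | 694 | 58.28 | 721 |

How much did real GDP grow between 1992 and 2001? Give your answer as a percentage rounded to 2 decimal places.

Real GDP 1992 = Nominal GDP 1992 = 18.33·140 + 34.31·652 + 19.17·649 + 43.14·694 = 67316.81.
Real GDP 2001 (at 1992 prices) = 18.33·201 + 34.31·1075 + 19.17·641 + 43.14·721 = 83959.49.
Real growth = 83959.49/67316.81 − 1 = 0.2472.

24.72%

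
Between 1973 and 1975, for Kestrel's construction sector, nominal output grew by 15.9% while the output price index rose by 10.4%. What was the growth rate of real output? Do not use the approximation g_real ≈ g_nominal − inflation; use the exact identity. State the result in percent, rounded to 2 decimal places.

4.98%

(1 + g_nom) = (1 + g_real)(1 + π), so g_real = 1.1590 / 1.1040 − 1 = 0.04982.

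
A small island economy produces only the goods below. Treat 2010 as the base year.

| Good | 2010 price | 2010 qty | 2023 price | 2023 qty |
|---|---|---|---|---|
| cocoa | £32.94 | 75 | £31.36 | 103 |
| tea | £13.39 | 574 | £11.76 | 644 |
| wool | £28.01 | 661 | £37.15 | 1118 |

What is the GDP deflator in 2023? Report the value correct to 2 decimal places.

Nominal GDP 2023 = 31.36·103 + 11.76·644 + 37.15·1118 = 52337.22.
Real GDP 2023 (at 2010 prices) = 32.94·103 + 13.39·644 + 28.01·1118 = 43331.16.
Deflator = Nominal/Real × 100 = 52337.22/43331.16 × 100 = 120.784.

120.78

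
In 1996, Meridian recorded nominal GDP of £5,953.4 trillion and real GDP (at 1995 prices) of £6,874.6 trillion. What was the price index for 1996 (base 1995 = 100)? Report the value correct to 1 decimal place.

86.6

price index = (Nominal / Real) × 100 = 5953.4 / 6874.6 × 100 = 86.60.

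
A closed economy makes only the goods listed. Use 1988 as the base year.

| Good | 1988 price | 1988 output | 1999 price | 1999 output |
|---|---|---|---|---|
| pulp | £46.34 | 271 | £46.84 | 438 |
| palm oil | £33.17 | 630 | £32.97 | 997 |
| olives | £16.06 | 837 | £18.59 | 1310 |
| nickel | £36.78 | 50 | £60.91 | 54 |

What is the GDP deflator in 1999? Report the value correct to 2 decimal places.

Nominal GDP 1999 = 46.84·438 + 32.97·997 + 18.59·1310 + 60.91·54 = 81029.05.
Real GDP 1999 (at 1988 prices) = 46.34·438 + 33.17·997 + 16.06·1310 + 36.78·54 = 76392.13.
Deflator = Nominal/Real × 100 = 81029.05/76392.13 × 100 = 106.070.

106.07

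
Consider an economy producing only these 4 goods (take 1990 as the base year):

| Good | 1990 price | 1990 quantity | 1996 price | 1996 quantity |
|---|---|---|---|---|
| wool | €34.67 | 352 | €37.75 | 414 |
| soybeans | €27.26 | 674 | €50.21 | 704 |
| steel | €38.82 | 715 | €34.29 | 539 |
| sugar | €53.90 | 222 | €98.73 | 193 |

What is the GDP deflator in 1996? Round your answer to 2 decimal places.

Nominal GDP 1996 = 37.75·414 + 50.21·704 + 34.29·539 + 98.73·193 = 88513.54.
Real GDP 1996 (at 1990 prices) = 34.67·414 + 27.26·704 + 38.82·539 + 53.90·193 = 64871.10.
Deflator = Nominal/Real × 100 = 88513.54/64871.10 × 100 = 136.445.

136.45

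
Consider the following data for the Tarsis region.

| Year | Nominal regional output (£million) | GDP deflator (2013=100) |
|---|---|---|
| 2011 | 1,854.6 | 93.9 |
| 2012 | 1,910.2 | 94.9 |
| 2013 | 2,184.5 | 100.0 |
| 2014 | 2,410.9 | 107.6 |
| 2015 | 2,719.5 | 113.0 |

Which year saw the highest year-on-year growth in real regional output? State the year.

2012: real = 1910.2/0.949 = 2012.86; growth vs 2011 (1975.08) = 1.91%.
2013: real = 2184.5/1.000 = 2184.50; growth vs 2012 (2012.86) = 8.53%.
2014: real = 2410.9/1.076 = 2240.61; growth vs 2013 (2184.50) = 2.57%.
2015: real = 2719.5/1.130 = 2406.64; growth vs 2014 (2240.61) = 7.41%.

2013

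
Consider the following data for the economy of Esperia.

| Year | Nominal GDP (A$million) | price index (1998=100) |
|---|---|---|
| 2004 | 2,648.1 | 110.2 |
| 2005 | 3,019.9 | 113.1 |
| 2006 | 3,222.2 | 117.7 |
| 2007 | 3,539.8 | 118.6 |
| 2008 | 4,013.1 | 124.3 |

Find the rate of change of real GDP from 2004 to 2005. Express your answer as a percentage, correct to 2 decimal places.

11.12%

Real GDP 2004 = 2648.1/1.102 = 2402.99.
Real GDP 2005 = 3019.9/1.131 = 2670.11.
Change = 2670.11/2402.99 − 1 = 0.1112.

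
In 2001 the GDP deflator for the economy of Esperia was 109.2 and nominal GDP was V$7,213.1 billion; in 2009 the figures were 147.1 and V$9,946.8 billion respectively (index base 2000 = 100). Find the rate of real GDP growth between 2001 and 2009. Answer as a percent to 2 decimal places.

Real GDP 2001 = 7213.1 / 1.092 = 6605.40.
Real GDP 2009 = 9946.8 / 1.471 = 6761.93.
Real growth = 6761.93 / 6605.40 − 1 = 0.0237.

2.37%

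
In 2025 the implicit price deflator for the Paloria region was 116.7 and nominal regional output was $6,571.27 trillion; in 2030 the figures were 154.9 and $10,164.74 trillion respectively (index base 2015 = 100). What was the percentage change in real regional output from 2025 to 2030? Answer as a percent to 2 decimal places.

Real regional output 2025 = 6571.27 / 1.167 = 5630.91.
Real regional output 2030 = 10164.74 / 1.549 = 6562.13.
Real growth = 6562.13 / 5630.91 − 1 = 0.1654.

16.54%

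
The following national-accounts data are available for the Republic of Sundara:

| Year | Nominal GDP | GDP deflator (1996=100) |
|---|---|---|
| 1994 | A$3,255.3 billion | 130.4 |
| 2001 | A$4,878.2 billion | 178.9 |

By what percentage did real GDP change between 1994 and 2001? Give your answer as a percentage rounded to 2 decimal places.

9.23%

Deflate each year: 1994 → 3255.3/1.304 = 2496.40; 2001 → 4878.2/1.789 = 2726.77.
So real GDP changed by 2726.77/2496.40 − 1 = 0.0923, i.e. 9.23%.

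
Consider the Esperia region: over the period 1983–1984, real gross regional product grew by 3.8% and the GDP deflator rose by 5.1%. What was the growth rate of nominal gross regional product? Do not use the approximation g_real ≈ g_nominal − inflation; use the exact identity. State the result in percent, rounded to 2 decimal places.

9.09%

(1 + g_nom) = (1 + g_real)(1 + π) = 1.0380 × 1.0510 = 1.09094.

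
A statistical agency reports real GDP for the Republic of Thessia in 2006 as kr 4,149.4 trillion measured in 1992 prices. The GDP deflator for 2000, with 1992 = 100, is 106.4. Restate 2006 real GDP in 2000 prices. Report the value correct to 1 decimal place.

Real GDP in 2000 prices = Real GDP in 1992 prices × (P_2000/P_1992) = 4149.4 × 1.064 = 4414.96.

kr 4,415.0 trillion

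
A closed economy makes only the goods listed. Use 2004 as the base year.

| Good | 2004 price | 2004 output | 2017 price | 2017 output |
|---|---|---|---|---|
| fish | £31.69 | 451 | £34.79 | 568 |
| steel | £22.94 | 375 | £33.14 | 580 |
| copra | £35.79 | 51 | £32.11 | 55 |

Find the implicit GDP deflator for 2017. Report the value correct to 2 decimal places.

122.46

Nominal GDP 2017 = 34.79·568 + 33.14·580 + 32.11·55 = 40747.97.
Real GDP 2017 (at 2004 prices) = 31.69·568 + 22.94·580 + 35.79·55 = 33273.57.
Deflator = Nominal/Real × 100 = 40747.97/33273.57 × 100 = 122.463.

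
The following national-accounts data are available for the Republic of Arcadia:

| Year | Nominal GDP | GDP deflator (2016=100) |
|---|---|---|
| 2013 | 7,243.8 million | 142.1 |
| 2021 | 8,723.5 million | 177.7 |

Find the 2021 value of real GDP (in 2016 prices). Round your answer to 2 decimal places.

Real GDP = Nominal / (GDP deflator/100) = 8723.5 / 1.777 = 4909.12.

4,909.12 million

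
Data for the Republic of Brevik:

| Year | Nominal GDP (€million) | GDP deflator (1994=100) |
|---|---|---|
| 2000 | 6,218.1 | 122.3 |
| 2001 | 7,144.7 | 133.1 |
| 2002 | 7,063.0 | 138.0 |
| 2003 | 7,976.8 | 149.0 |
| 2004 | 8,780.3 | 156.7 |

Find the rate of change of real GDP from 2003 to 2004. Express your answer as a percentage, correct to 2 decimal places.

4.66%

Real GDP 2003 = 7976.8/1.490 = 5353.56.
Real GDP 2004 = 8780.3/1.567 = 5603.25.
Change = 5603.25/5353.56 − 1 = 0.0466.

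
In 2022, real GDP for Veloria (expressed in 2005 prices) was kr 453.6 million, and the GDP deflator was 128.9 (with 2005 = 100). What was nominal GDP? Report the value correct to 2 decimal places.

kr 584.69 million

Nominal GDP = Real × (GDP deflator/100) = 453.6 × 1.289 = 584.69.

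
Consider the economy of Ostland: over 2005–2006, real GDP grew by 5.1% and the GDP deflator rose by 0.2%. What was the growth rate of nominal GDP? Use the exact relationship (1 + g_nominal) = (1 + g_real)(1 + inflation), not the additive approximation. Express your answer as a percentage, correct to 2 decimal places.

(1 + g_nom) = (1 + g_real)(1 + π) = 1.0510 × 1.0020 = 1.05310.

5.31%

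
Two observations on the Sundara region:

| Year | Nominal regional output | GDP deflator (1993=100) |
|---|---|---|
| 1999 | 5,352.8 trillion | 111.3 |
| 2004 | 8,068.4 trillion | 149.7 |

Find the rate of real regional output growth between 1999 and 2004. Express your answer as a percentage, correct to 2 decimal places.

12.07%

Deflate each year: 1999 → 5352.8/1.113 = 4809.34; 2004 → 8068.4/1.497 = 5389.71.
So real regional output changed by 5389.71/4809.34 − 1 = 0.1207, i.e. 12.07%.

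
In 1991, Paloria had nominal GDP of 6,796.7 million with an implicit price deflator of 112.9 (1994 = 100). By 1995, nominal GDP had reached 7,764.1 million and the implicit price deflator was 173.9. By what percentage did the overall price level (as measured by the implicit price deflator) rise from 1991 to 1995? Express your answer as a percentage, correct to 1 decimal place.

Price-level change = 173.9 / 112.9 − 1 = 0.5403.

54.0%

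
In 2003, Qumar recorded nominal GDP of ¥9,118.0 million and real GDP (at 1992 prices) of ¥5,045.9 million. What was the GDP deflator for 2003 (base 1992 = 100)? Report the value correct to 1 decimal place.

GDP deflator = (Nominal / Real) × 100 = 9118.0 / 5045.9 × 100 = 180.70.

180.7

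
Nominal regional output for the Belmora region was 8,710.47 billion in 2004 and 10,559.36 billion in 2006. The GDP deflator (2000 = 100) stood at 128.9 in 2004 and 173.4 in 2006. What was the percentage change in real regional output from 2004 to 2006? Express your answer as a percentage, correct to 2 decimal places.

-9.88%

Real regional output 2004 = 8710.47 / 1.289 = 6757.54.
Real regional output 2006 = 10559.36 / 1.734 = 6089.60.
Real growth = 6089.60 / 6757.54 − 1 = -0.0988.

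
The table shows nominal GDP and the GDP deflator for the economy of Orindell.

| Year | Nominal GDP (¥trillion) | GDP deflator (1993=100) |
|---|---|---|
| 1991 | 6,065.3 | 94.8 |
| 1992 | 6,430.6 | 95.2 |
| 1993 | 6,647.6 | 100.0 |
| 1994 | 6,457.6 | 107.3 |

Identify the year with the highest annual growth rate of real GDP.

1992: real = 6430.6/0.952 = 6754.83; growth vs 1991 (6398.00) = 5.58%.
1993: real = 6647.6/1.000 = 6647.60; growth vs 1992 (6754.83) = -1.59%.
1994: real = 6457.6/1.073 = 6018.27; growth vs 1993 (6647.60) = -9.47%.

1992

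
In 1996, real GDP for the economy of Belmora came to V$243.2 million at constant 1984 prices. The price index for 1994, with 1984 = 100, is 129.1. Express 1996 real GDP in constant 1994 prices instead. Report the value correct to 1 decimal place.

Real GDP in 1994 prices = Real GDP in 1984 prices × (P_1994/P_1984) = 243.2 × 1.291 = 313.97.

V$314.0 million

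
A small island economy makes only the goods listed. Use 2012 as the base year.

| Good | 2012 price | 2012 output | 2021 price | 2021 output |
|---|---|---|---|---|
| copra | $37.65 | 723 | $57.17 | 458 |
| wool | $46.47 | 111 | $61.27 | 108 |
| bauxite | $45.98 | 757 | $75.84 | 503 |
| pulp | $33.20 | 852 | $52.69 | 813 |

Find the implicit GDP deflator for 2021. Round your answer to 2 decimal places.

Nominal GDP 2021 = 57.17·458 + 61.27·108 + 75.84·503 + 52.69·813 = 113785.51.
Real GDP 2021 (at 2012 prices) = 37.65·458 + 46.47·108 + 45.98·503 + 33.20·813 = 72382.00.
Deflator = Nominal/Real × 100 = 113785.51/72382.00 × 100 = 157.201.

157.20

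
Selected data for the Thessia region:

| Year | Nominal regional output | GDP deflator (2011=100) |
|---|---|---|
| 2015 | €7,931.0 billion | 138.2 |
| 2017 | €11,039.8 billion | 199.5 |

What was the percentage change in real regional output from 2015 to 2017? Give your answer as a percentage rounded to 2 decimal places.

Real regional output 2015 = 7931.0 / 1.382 = 5738.78.
Real regional output 2017 = 11039.8 / 1.995 = 5533.73.
Real growth = 5533.73 / 5738.78 − 1 = -0.0357.

-3.57%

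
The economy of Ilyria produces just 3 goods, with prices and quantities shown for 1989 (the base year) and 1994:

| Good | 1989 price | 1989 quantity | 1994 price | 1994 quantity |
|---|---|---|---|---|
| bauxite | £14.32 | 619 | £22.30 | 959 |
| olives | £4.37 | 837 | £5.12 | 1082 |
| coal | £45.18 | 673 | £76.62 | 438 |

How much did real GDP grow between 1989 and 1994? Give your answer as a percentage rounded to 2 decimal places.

Real GDP 1989 = Nominal GDP 1989 = 14.32·619 + 4.37·837 + 45.18·673 = 42927.91.
Real GDP 1994 (at 1989 prices) = 14.32·959 + 4.37·1082 + 45.18·438 = 38250.06.
Real growth = 38250.06/42927.91 − 1 = -0.1090.

-10.90%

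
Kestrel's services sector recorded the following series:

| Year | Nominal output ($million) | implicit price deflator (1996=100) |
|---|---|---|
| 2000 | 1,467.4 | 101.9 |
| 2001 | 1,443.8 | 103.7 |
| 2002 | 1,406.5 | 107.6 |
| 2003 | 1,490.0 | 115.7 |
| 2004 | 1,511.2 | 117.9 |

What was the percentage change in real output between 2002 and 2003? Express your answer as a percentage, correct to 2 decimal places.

-1.48%

Real output 2002 = 1406.5/1.076 = 1307.16.
Real output 2003 = 1490.0/1.157 = 1287.81.
Change = 1287.81/1307.16 − 1 = -0.0148.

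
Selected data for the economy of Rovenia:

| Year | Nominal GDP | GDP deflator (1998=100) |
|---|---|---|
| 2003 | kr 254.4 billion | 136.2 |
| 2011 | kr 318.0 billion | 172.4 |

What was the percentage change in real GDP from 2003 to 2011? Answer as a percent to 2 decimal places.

-1.25%

Real GDP 2003 = 254.4 / 1.362 = 186.78.
Real GDP 2011 = 318.0 / 1.724 = 184.45.
Real growth = 184.45 / 186.78 − 1 = -0.0125.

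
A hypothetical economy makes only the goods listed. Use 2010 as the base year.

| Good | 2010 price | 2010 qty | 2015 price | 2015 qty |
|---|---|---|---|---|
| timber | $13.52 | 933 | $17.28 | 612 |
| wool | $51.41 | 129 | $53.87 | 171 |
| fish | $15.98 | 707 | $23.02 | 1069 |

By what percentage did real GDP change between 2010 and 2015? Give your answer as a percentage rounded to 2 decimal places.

Real GDP 2010 = Nominal GDP 2010 = 13.52·933 + 51.41·129 + 15.98·707 = 30543.91.
Real GDP 2015 (at 2010 prices) = 13.52·612 + 51.41·171 + 15.98·1069 = 34147.97.
Real growth = 34147.97/30543.91 − 1 = 0.1180.

11.80%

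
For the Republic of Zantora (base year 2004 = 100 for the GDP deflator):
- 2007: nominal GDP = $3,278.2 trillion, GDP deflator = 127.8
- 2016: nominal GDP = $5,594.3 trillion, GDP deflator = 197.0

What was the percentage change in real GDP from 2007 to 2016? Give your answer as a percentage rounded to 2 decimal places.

10.71%

Deflate each year: 2007 → 3278.2/1.278 = 2565.10; 2016 → 5594.3/1.970 = 2839.75.
So real GDP changed by 2839.75/2565.10 − 1 = 0.1071, i.e. 10.71%.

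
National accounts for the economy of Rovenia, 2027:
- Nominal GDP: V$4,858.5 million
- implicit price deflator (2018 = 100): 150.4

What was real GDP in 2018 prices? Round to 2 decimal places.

Real GDP = Nominal / (implicit price deflator/100) = 4858.5 / 1.504 = 3230.39.

V$3,230.39 million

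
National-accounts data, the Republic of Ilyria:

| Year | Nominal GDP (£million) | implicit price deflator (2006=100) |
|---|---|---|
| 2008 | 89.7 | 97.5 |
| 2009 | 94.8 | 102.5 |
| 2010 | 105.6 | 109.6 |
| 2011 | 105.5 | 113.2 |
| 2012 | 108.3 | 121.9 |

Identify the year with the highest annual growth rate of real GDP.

2010

2009: real = 94.8/1.025 = 92.49; growth vs 2008 (92.00) = 0.53%.
2010: real = 105.6/1.096 = 96.35; growth vs 2009 (92.49) = 4.17%.
2011: real = 105.5/1.132 = 93.20; growth vs 2010 (96.35) = -3.27%.
2012: real = 108.3/1.219 = 88.84; growth vs 2011 (93.20) = -4.68%.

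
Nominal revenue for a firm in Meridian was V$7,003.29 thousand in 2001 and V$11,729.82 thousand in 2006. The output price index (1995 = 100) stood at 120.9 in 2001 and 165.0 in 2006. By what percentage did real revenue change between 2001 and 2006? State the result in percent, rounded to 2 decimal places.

22.72%

Deflate each year: 2001 → 7003.29/1.209 = 5792.63; 2006 → 11729.82/1.650 = 7108.98.
So real revenue changed by 7108.98/5792.63 − 1 = 0.2272, i.e. 22.72%.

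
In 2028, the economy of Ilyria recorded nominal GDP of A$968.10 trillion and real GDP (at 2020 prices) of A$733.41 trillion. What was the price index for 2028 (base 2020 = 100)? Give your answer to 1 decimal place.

132.0

price index = (Nominal / Real) × 100 = 968.10 / 733.41 × 100 = 132.00.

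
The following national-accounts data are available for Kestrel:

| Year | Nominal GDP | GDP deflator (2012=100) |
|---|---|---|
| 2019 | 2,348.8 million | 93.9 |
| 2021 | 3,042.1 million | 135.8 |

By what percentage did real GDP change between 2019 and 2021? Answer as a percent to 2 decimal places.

-10.44%

Deflate each year: 2019 → 2348.8/0.939 = 2501.38; 2021 → 3042.1/1.358 = 2240.13.
So real GDP changed by 2240.13/2501.38 − 1 = -0.1044, i.e. -10.44%.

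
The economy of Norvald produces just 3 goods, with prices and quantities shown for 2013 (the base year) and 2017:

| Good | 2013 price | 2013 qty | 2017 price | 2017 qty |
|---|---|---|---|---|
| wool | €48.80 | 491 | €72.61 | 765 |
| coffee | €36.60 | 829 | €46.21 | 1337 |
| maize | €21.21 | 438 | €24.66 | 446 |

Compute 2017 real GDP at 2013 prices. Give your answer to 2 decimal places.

Real GDP 2017 = Σ (p_2013 × q_2017) = 48.80·765 + 36.60·1337 + 21.21·446 = 95725.86.

€95725.86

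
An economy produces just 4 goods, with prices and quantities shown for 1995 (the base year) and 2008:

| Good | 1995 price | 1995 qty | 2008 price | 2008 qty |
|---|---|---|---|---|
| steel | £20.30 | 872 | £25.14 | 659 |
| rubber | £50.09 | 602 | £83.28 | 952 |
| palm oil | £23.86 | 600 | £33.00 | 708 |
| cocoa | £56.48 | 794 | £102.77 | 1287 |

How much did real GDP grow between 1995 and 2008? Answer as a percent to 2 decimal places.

Real GDP 1995 = Nominal GDP 1995 = 20.30·872 + 50.09·602 + 23.86·600 + 56.48·794 = 107016.90.
Real GDP 2008 (at 1995 prices) = 20.30·659 + 50.09·952 + 23.86·708 + 56.48·1287 = 150646.02.
Real growth = 150646.02/107016.90 − 1 = 0.4077.

40.77%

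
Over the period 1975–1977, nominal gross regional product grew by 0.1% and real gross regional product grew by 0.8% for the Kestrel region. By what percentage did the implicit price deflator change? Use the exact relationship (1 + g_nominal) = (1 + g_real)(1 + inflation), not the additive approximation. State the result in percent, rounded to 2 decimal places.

-0.69%

(1 + g_nom) = (1 + g_real)(1 + π), so π = 1.0010 / 1.0080 − 1 = -0.00694.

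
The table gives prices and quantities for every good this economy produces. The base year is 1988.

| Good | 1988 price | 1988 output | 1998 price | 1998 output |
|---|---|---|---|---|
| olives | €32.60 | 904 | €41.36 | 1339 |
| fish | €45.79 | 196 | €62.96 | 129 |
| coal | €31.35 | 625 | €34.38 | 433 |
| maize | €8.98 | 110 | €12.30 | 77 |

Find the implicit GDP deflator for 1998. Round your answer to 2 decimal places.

124.30

Nominal GDP 1998 = 41.36·1339 + 62.96·129 + 34.38·433 + 12.30·77 = 79336.52.
Real GDP 1998 (at 1988 prices) = 32.60·1339 + 45.79·129 + 31.35·433 + 8.98·77 = 63824.32.
Deflator = Nominal/Real × 100 = 79336.52/63824.32 × 100 = 124.305.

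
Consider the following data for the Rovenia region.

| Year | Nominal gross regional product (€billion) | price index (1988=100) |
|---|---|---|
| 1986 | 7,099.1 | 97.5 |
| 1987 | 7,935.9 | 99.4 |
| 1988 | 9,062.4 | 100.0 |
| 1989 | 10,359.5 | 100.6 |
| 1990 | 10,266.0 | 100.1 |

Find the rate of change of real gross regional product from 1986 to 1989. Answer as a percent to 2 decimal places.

41.43%

Real gross regional product 1986 = 7099.1/0.975 = 7281.13.
Real gross regional product 1989 = 10359.5/1.006 = 10297.71.
Change = 10297.71/7281.13 − 1 = 0.4143.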